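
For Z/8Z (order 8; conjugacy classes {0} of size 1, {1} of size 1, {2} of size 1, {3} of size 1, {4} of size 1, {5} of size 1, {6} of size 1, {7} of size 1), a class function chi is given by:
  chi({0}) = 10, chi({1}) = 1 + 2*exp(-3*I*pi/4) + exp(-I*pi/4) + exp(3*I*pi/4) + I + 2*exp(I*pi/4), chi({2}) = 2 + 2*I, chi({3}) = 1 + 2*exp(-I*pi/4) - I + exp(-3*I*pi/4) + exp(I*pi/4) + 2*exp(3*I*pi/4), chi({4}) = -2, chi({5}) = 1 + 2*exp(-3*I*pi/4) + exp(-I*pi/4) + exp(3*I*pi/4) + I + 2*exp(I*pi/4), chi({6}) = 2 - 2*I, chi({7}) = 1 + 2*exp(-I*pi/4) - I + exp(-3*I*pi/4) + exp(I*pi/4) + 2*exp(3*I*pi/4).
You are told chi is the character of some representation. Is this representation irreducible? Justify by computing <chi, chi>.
Not irreducible (reducible): <chi, chi> = 16 > 1.

Justification: <chi, chi> = (1/|G|) sum_C |C| * |chi(C)|^2 = (1/8)[1*|10|^2 + 1*|1 + 2*exp(-3*I*pi/4) + exp(-I*pi/4) + exp(3*I*pi/4) + I + 2*exp(I*pi/4)|^2 + 1*|2 + 2*I|^2 + 1*|1 + 2*exp(-I*pi/4) - I + exp(-3*I*pi/4) + exp(I*pi/4) + 2*exp(3*I*pi/4)|^2 + 1*|-2|^2 + 1*|1 + 2*exp(-3*I*pi/4) + exp(-I*pi/4) + exp(3*I*pi/4) + I + 2*exp(I*pi/4)|^2 + 1*|2 - 2*I|^2 + 1*|1 + 2*exp(-I*pi/4) - I + exp(-3*I*pi/4) + exp(I*pi/4) + 2*exp(3*I*pi/4)|^2]
  = (1/8)[(100) + (2) + (8) + (2) + (4) + (2) + (8) + (2)] = 128/8 = 16.
(Exp terms are combined using exp(i*s)*conj(exp(i*t)) = exp(i*(s-t)), and sums of them are collapsed using the identity that for every m > 1 the m distinct m-th roots of unity sum to 0, e.g. 1 + exp(2*I*pi/3) + exp(-2*I*pi/3) = 0.)
A character is irreducible iff <chi, chi> = 1, so this representation is reducible.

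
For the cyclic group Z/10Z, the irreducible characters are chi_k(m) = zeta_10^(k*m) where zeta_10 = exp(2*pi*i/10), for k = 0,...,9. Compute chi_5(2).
chi_5(2) = zeta_10^10 = 1

Derivation: chi_5(2) = zeta_10^(5*2) = zeta_10^10. Since zeta_10^10 = 1, this equals zeta_10^0 = exp(2*pi*i*0/10) = 1.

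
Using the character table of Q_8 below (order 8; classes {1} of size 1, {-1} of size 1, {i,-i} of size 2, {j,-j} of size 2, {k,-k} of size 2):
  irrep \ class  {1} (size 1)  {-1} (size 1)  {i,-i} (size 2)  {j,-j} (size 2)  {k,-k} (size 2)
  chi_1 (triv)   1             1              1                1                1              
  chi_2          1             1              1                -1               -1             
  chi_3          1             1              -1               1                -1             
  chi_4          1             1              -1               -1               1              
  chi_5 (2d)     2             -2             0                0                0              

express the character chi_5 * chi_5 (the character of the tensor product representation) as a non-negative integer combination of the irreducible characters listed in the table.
chi_5 tensor chi_5 = chi_1 + chi_2 + chi_3 + chi_4 (all other irreducibles have multiplicity 0).

Proof sketch: The character of a tensor product is the pointwise product (chi_5 * chi_5)(C) = chi_5(C) * chi_5(C):
  {1}: (2)*(2), {-1}: (-2)*(-2), {i,-i}: (0)*(0), {j,-j}: (0)*(0), {k,-k}: (0)*(0)
so (chi_5 * chi_5) takes values
  {1} -> 4, {-1} -> 4, {i,-i} -> 0, {j,-j} -> 0, {k,-k} -> 0.
Now take the inner product of this character with each irreducible chi from the table, <chi_5*chi_5, chi> = (1/8) sum_C |C| (chi_5*chi_5)(C) conj(chi(C)):
  <chi_5*chi_5, chi_1> = (1/8)[1*(4)*conj(1) + 1*(4)*conj(1) + 2*(0)*conj(1) + 2*(0)*conj(1) + 2*(0)*conj(1)]
      = (1/8)[(4) + (4) + (0) + (0) + (0)] = 8/8 = 1
  <chi_5*chi_5, chi_2> = (1/8)[1*(4)*conj(1) + 1*(4)*conj(1) + 2*(0)*conj(1) + 2*(0)*conj(-1) + 2*(0)*conj(-1)]
      = (1/8)[(4) + (4) + (0) + (0) + (0)] = 8/8 = 1
  <chi_5*chi_5, chi_3> = (1/8)[1*(4)*conj(1) + 1*(4)*conj(1) + 2*(0)*conj(-1) + 2*(0)*conj(1) + 2*(0)*conj(-1)]
      = (1/8)[(4) + (4) + (0) + (0) + (0)] = 8/8 = 1
  <chi_5*chi_5, chi_4> = (1/8)[1*(4)*conj(1) + 1*(4)*conj(1) + 2*(0)*conj(-1) + 2*(0)*conj(-1) + 2*(0)*conj(1)]
      = (1/8)[(4) + (4) + (0) + (0) + (0)] = 8/8 = 1
  <chi_5*chi_5, chi_5> = (1/8)[1*(4)*conj(2) + 1*(4)*conj(-2) + 2*(0)*conj(0) + 2*(0)*conj(0) + 2*(0)*conj(0)]
      = (1/8)[(8) + (-8) + (0) + (0) + (0)] = 0/8 = 0
Hence the multiplicities are chi_1: 1, chi_2: 1, chi_3: 1, chi_4: 1. Dimension check: dim(chi_5)*dim(chi_5) = 2*2 = 4 and sum (mult * dim) = 1*1 + 1*1 + 1*1 + 1*1 = 4.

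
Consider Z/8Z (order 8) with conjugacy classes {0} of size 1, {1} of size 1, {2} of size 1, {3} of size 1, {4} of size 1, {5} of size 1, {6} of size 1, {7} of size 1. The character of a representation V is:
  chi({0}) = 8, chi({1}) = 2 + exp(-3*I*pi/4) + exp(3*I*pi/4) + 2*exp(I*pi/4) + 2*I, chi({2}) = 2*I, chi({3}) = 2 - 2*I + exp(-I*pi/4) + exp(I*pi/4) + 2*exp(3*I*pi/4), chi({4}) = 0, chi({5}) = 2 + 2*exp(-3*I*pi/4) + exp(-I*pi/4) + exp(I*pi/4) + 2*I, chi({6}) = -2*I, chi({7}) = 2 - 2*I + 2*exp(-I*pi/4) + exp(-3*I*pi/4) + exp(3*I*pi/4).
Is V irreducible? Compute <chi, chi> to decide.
Not irreducible (reducible): <chi, chi> = 14 > 1.

Proof sketch: <chi, chi> = (1/|G|) sum_C |C| * |chi(C)|^2 = (1/8)[1*|8|^2 + 1*|2 + exp(-3*I*pi/4) + exp(3*I*pi/4) + 2*exp(I*pi/4) + 2*I|^2 + 1*|2*I|^2 + 1*|2 - 2*I + exp(-I*pi/4) + exp(I*pi/4) + 2*exp(3*I*pi/4)|^2 + 1*|0|^2 + 1*|2 + 2*exp(-3*I*pi/4) + exp(-I*pi/4) + exp(I*pi/4) + 2*I|^2 + 1*|-2*I|^2 + 1*|2 - 2*I + 2*exp(-I*pi/4) + exp(-3*I*pi/4) + exp(3*I*pi/4)|^2]
  = (1/8)[(64) + (10 + 4*exp(-3*I*pi/4) + 4*exp(-I*pi/4) + 8*exp(I*pi/4)) + (4) + (10 + 8*exp(-3*I*pi/4) + 4*exp(3*I*pi/4) + 4*exp(I*pi/4)) + (0) + (10 + 8*exp(-3*I*pi/4) + 4*exp(3*I*pi/4) + 4*exp(I*pi/4)) + (4) + (10 + 4*exp(-3*I*pi/4) + 4*exp(-I*pi/4) + 8*exp(I*pi/4))] = 112/8 = 14.
(Exp terms are combined using exp(i*s)*conj(exp(i*t)) = exp(i*(s-t)), and sums of them are collapsed using the identity that for every m > 1 the m distinct m-th roots of unity sum to 0, e.g. 1 + exp(2*I*pi/3) + exp(-2*I*pi/3) = 0.)
A character is irreducible iff <chi, chi> = 1, so this representation is reducible.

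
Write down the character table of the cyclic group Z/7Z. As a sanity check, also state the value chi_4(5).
Character table of Z/7Z (irreps indexed chi_0,...,chi_6 with chi_k(m) = zeta_7^(k*m), zeta_7 = exp(2*pi*i/7)):
  irrep \ class  {0} (size 1)  {1} (size 1)    {2} (size 1)    {3} (size 1)    {4} (size 1)    {5} (size 1)    {6} (size 1)  
  chi_0          1             1               1               1               1               1               1             
  chi_1          1             exp(2*I*pi/7)   exp(4*I*pi/7)   exp(6*I*pi/7)   exp(-6*I*pi/7)  exp(-4*I*pi/7)  exp(-2*I*pi/7)
  chi_2          1             exp(4*I*pi/7)   exp(-6*I*pi/7)  exp(-2*I*pi/7)  exp(2*I*pi/7)   exp(6*I*pi/7)   exp(-4*I*pi/7)
  chi_3          1             exp(6*I*pi/7)   exp(-2*I*pi/7)  exp(4*I*pi/7)   exp(-4*I*pi/7)  exp(2*I*pi/7)   exp(-6*I*pi/7)
  chi_4          1             exp(-6*I*pi/7)  exp(2*I*pi/7)   exp(-4*I*pi/7)  exp(4*I*pi/7)   exp(-2*I*pi/7)  exp(6*I*pi/7) 
  chi_5          1             exp(-4*I*pi/7)  exp(6*I*pi/7)   exp(2*I*pi/7)   exp(-2*I*pi/7)  exp(-6*I*pi/7)  exp(4*I*pi/7) 
  chi_6          1             exp(-2*I*pi/7)  exp(-4*I*pi/7)  exp(-6*I*pi/7)  exp(6*I*pi/7)   exp(4*I*pi/7)   exp(2*I*pi/7) 

Spot check: chi_4(5) = zeta_7^(4*5) = zeta_7^20 = exp(-2*I*pi/7).

Solution. Z/7Z is abelian, so all 7 irreducible complex representations are 1-dimensional. They are given by chi_k(m) = zeta_7^(k*m) for k = 0,...,6. Row orthogonality: sum_m chi_k(m) conj(chi_l(m)) = 7 * [k = l].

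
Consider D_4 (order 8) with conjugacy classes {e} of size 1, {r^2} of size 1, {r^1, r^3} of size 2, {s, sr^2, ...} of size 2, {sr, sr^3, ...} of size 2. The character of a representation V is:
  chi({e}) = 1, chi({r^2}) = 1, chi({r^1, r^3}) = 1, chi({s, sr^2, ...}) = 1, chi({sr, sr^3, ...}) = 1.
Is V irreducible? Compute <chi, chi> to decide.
Irreducible: <chi, chi> = 1.

Argument: <chi, chi> = (1/|G|) sum_C |C| * |chi(C)|^2 = (1/8)[1*|1|^2 + 1*|1|^2 + 2*|1|^2 + 2*|1|^2 + 2*|1|^2]
  = (1/8)[(1) + (1) + (2) + (2) + (2)] = 8/8 = 1.
A character is irreducible iff <chi, chi> = 1, so this representation is irreducible.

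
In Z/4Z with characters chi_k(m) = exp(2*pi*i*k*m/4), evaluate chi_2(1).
chi_2(1) = zeta_4^2 = -1

Explanation: chi_2(1) = zeta_4^(2*1) = zeta_4^2. Since zeta_4^4 = 1, this equals zeta_4^2 = exp(2*pi*i*2/4) = -1.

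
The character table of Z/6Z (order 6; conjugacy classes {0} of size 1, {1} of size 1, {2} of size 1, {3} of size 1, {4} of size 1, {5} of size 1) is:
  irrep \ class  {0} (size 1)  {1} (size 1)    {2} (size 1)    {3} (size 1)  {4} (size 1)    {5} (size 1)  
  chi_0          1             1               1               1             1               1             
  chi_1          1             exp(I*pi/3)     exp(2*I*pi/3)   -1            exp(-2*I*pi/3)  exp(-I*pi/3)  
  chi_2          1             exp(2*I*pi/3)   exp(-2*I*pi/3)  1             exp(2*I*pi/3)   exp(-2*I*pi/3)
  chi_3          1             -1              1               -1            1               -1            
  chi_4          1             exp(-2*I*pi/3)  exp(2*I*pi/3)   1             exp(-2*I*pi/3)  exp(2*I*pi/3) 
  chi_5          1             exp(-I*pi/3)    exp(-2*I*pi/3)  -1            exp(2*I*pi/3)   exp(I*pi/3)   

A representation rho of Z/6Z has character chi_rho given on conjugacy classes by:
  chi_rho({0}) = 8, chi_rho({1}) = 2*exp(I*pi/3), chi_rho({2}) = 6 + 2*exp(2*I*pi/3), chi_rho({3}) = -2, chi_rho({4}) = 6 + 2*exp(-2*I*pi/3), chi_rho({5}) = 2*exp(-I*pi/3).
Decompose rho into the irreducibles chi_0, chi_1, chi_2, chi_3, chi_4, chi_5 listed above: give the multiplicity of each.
Multiplicities: chi_0: 3, chi_1: 2, chi_2: 0, chi_3: 3, chi_4: 0, chi_5: 0.

Explanation: Use <chi_rho, chi> = (1/|G|) sum_C |C| * chi_rho(C) * conj(chi(C)) with |G| = 6 for each irreducible chi in the table:
  <chi_rho, chi_0> = (1/6)[1*(8)*conj(1) + 1*(2*exp(I*pi/3))*conj(1) + 1*(6 + 2*exp(2*I*pi/3))*conj(1) + 1*(-2)*conj(1) + 1*(6 + 2*exp(-2*I*pi/3))*conj(1) + 1*(2*exp(-I*pi/3))*conj(1)]
      = (1/6)[(8) + (2*exp(I*pi/3)) + (6 + 2*exp(2*I*pi/3)) + (-2) + (6 + 2*exp(-2*I*pi/3)) + (2*exp(-I*pi/3))] = 18/6 = 3
  <chi_rho, chi_1> = (1/6)[1*(8)*conj(1) + 1*(2*exp(I*pi/3))*conj(exp(I*pi/3)) + 1*(6 + 2*exp(2*I*pi/3))*conj(exp(2*I*pi/3)) + 1*(-2)*conj(-1) + 1*(6 + 2*exp(-2*I*pi/3))*conj(exp(-2*I*pi/3)) + 1*(2*exp(-I*pi/3))*conj(exp(-I*pi/3))]
      = (1/6)[(8) + (2) + (2 + 6*exp(-2*I*pi/3)) + (2) + (2 + 6*exp(2*I*pi/3)) + (2)] = 12/6 = 2
  <chi_rho, chi_2> = (1/6)[1*(8)*conj(1) + 1*(2*exp(I*pi/3))*conj(exp(2*I*pi/3)) + 1*(6 + 2*exp(2*I*pi/3))*conj(exp(-2*I*pi/3)) + 1*(-2)*conj(1) + 1*(6 + 2*exp(-2*I*pi/3))*conj(exp(2*I*pi/3)) + 1*(2*exp(-I*pi/3))*conj(exp(-2*I*pi/3))]
      = (1/6)[(8) + (2*exp(-I*pi/3)) + (2*exp(-2*I*pi/3) + 6*exp(2*I*pi/3)) + (-2) + (6*exp(-2*I*pi/3) + 2*exp(2*I*pi/3)) + (2*exp(I*pi/3))] = 0/6 = 0
  <chi_rho, chi_3> = (1/6)[1*(8)*conj(1) + 1*(2*exp(I*pi/3))*conj(-1) + 1*(6 + 2*exp(2*I*pi/3))*conj(1) + 1*(-2)*conj(-1) + 1*(6 + 2*exp(-2*I*pi/3))*conj(1) + 1*(2*exp(-I*pi/3))*conj(-1)]
      = (1/6)[(8) + (-2*exp(I*pi/3)) + (6 + 2*exp(2*I*pi/3)) + (2) + (6 + 2*exp(-2*I*pi/3)) + (-2*exp(-I*pi/3))] = 18/6 = 3
  <chi_rho, chi_4> = (1/6)[1*(8)*conj(1) + 1*(2*exp(I*pi/3))*conj(exp(-2*I*pi/3)) + 1*(6 + 2*exp(2*I*pi/3))*conj(exp(2*I*pi/3)) + 1*(-2)*conj(1) + 1*(6 + 2*exp(-2*I*pi/3))*conj(exp(-2*I*pi/3)) + 1*(2*exp(-I*pi/3))*conj(exp(2*I*pi/3))]
      = (1/6)[(8) + (-2) + (2 + 6*exp(-2*I*pi/3)) + (-2) + (2 + 6*exp(2*I*pi/3)) + (-2)] = 0/6 = 0
  <chi_rho, chi_5> = (1/6)[1*(8)*conj(1) + 1*(2*exp(I*pi/3))*conj(exp(-I*pi/3)) + 1*(6 + 2*exp(2*I*pi/3))*conj(exp(-2*I*pi/3)) + 1*(-2)*conj(-1) + 1*(6 + 2*exp(-2*I*pi/3))*conj(exp(2*I*pi/3)) + 1*(2*exp(-I*pi/3))*conj(exp(I*pi/3))]
      = (1/6)[(8) + (2*exp(2*I*pi/3)) + (2*exp(-2*I*pi/3) + 6*exp(2*I*pi/3)) + (2) + (6*exp(-2*I*pi/3) + 2*exp(2*I*pi/3)) + (2*exp(-2*I*pi/3))] = 0/6 = 0
(Exp terms are combined using exp(i*s)*conj(exp(i*t)) = exp(i*(s-t)), and sums of them are collapsed using the identity that for every m > 1 the m distinct m-th roots of unity sum to 0, e.g. 1 + exp(2*I*pi/3) + exp(-2*I*pi/3) = 0.)
Dimension check: dim(rho) = sum (mult * dim) = 3*1 + 2*1 + 0*1 + 3*1 + 0*1 + 0*1 = 8 = chi_rho(e) = 8.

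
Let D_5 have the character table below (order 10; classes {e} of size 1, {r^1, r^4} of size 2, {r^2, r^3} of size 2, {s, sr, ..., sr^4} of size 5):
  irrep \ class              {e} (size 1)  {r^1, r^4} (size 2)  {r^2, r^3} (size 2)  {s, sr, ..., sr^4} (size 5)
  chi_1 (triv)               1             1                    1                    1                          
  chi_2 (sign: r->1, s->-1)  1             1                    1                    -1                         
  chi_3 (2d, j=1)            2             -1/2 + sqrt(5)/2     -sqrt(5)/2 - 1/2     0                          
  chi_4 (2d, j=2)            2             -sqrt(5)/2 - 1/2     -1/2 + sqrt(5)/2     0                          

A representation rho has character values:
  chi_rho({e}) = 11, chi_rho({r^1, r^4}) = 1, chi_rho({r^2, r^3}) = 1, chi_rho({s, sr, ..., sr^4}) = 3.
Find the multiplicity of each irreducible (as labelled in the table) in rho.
Multiplicities: chi_1: 3, chi_2: 0, chi_3: 2, chi_4: 2.

Justification: Use <chi_rho, chi> = (1/|G|) sum_C |C| * chi_rho(C) * conj(chi(C)) with |G| = 10 for each irreducible chi in the table:
  <chi_rho, chi_1> = (1/10)[1*(11)*conj(1) + 2*(1)*conj(1) + 2*(1)*conj(1) + 5*(3)*conj(1)]
      = (1/10)[(11) + (2) + (2) + (15)] = 30/10 = 3
  <chi_rho, chi_2> = (1/10)[1*(11)*conj(1) + 2*(1)*conj(1) + 2*(1)*conj(1) + 5*(3)*conj(-1)]
      = (1/10)[(11) + (2) + (2) + (-15)] = 0/10 = 0
  <chi_rho, chi_3> = (1/10)[1*(11)*conj(2) + 2*(1)*conj(-1/2 + sqrt(5)/2) + 2*(1)*conj(-sqrt(5)/2 - 1/2) + 5*(3)*conj(0)]
      = (1/10)[(22) + (-1 + sqrt(5)) + (-sqrt(5) - 1) + (0)] = 20/10 = 2
  <chi_rho, chi_4> = (1/10)[1*(11)*conj(2) + 2*(1)*conj(-sqrt(5)/2 - 1/2) + 2*(1)*conj(-1/2 + sqrt(5)/2) + 5*(3)*conj(0)]
      = (1/10)[(22) + (-sqrt(5) - 1) + (-1 + sqrt(5)) + (0)] = 20/10 = 2
Dimension check: dim(rho) = sum (mult * dim) = 3*1 + 0*1 + 2*2 + 2*2 = 11 = chi_rho(e) = 11.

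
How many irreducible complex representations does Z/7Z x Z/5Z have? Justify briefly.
35

Argument: The number of irreducible complex representations of a finite group equals its number of conjugacy classes. Z/7Z x Z/5Z is abelian of order 35, so every element is its own conjugacy class: 35 classes, so Z/7Z x Z/5Z (order 35) has exactly 35 irreducible complex representations.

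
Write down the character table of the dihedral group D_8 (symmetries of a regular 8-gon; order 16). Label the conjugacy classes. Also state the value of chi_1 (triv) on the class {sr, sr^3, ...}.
Conjugacy classes: {e} of size 1, {r^4} of size 1, {r^1, r^7} of size 2, {r^2, r^6} of size 2, {r^3, r^5} of size 2, {s, sr^2, ...} of size 4, {sr, sr^3, ...} of size 4.
Character table:
  irrep \ class              {e} (size 1)  {r^4} (size 1)  {r^1, r^7} (size 2)  {r^2, r^6} (size 2)  {r^3, r^5} (size 2)  {s, sr^2, ...} (size 4)  {sr, sr^3, ...} (size 4)
  chi_1 (triv)               1             1               1                    1                    1                    1                        1                       
  chi_2 (sign: r->1, s->-1)  1             1               1                    1                    1                    -1                       -1                      
  chi_3 (r->-1, s->1)        1             1               -1                   1                    -1                   1                        -1                      
  chi_4 (r->-1, s->-1)       1             1               -1                   1                    -1                   -1                       1                       
  chi_5 (2d, j=1)            2             -2              sqrt(2)              0                    -sqrt(2)             0                        0                       
  chi_6 (2d, j=2)            2             2               0                    -2                   0                    0                        0                       
  chi_7 (2d, j=3)            2             -2              -sqrt(2)             0                    sqrt(2)              0                        0                       

Spot check: chi_1 (triv) on {sr, sr^3, ...} = 1.

Derivation: D_8 has order 2*8 = 16 with 7 conjugacy classes, hence 7 irreducibles. Sum of squared dims 1 + 1 + 1 + 1 + 4 + 4 + 4 = 16 = |G|. Linear characters come from the abelianisation; the 2-dimensional irreps have character r^k -> 2*cos(2*pi*j*k/8), reflections -> 0.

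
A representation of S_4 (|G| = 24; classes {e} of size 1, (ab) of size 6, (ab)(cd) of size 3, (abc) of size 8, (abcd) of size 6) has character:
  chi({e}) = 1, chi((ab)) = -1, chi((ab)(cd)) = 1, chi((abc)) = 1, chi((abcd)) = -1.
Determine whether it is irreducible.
Irreducible: <chi, chi> = 1.

Argument: <chi, chi> = (1/|G|) sum_C |C| * |chi(C)|^2 = (1/24)[1*|1|^2 + 6*|-1|^2 + 3*|1|^2 + 8*|1|^2 + 6*|-1|^2]
  = (1/24)[(1) + (6) + (3) + (8) + (6)] = 24/24 = 1.
A character is irreducible iff <chi, chi> = 1, so this representation is irreducible.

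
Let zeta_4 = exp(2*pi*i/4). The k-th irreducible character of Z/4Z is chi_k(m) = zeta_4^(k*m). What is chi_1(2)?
chi_1(2) = zeta_4^2 = -1

Proof sketch: chi_1(2) = zeta_4^(1*2) = zeta_4^2. Since zeta_4^4 = 1, this equals zeta_4^2 = exp(2*pi*i*2/4) = -1.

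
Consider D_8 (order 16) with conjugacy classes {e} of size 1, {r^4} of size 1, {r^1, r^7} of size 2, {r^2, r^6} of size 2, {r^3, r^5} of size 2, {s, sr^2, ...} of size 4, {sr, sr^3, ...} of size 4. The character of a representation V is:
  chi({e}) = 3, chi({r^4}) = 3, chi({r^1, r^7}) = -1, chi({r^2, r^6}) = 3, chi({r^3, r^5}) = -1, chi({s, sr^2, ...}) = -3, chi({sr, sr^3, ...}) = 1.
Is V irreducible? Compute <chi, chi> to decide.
Not irreducible (reducible): <chi, chi> = 5 > 1.

Proof sketch: <chi, chi> = (1/|G|) sum_C |C| * |chi(C)|^2 = (1/16)[1*|3|^2 + 1*|3|^2 + 2*|-1|^2 + 2*|3|^2 + 2*|-1|^2 + 4*|-3|^2 + 4*|1|^2]
  = (1/16)[(9) + (9) + (2) + (18) + (2) + (36) + (4)] = 80/16 = 5.
A character is irreducible iff <chi, chi> = 1, so this representation is reducible.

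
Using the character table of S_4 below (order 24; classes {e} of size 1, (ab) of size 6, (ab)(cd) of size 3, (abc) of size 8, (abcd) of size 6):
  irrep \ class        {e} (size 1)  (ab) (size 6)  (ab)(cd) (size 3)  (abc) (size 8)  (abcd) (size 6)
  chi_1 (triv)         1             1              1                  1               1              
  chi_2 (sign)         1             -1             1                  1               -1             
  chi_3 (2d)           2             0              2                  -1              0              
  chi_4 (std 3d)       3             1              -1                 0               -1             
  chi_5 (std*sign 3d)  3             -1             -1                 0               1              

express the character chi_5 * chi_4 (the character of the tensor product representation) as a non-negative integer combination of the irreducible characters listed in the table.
chi_5 tensor chi_4 = chi_2 + chi_3 + chi_4 + chi_5 (all other irreducibles have multiplicity 0).

Why: The character of a tensor product is the pointwise product (chi_5 * chi_4)(C) = chi_5(C) * chi_4(C):
  {e}: (3)*(3), (ab): (-1)*(1), (ab)(cd): (-1)*(-1), (abc): (0)*(0), (abcd): (1)*(-1)
so (chi_5 * chi_4) takes values
  {e} -> 9, (ab) -> -1, (ab)(cd) -> 1, (abc) -> 0, (abcd) -> -1.
Now take the inner product of this character with each irreducible chi from the table, <chi_5*chi_4, chi> = (1/24) sum_C |C| (chi_5*chi_4)(C) conj(chi(C)):
  <chi_5*chi_4, chi_1> = (1/24)[1*(9)*conj(1) + 6*(-1)*conj(1) + 3*(1)*conj(1) + 8*(0)*conj(1) + 6*(-1)*conj(1)]
      = (1/24)[(9) + (-6) + (3) + (0) + (-6)] = 0/24 = 0
  <chi_5*chi_4, chi_2> = (1/24)[1*(9)*conj(1) + 6*(-1)*conj(-1) + 3*(1)*conj(1) + 8*(0)*conj(1) + 6*(-1)*conj(-1)]
      = (1/24)[(9) + (6) + (3) + (0) + (6)] = 24/24 = 1
  <chi_5*chi_4, chi_3> = (1/24)[1*(9)*conj(2) + 6*(-1)*conj(0) + 3*(1)*conj(2) + 8*(0)*conj(-1) + 6*(-1)*conj(0)]
      = (1/24)[(18) + (0) + (6) + (0) + (0)] = 24/24 = 1
  <chi_5*chi_4, chi_4> = (1/24)[1*(9)*conj(3) + 6*(-1)*conj(1) + 3*(1)*conj(-1) + 8*(0)*conj(0) + 6*(-1)*conj(-1)]
      = (1/24)[(27) + (-6) + (-3) + (0) + (6)] = 24/24 = 1
  <chi_5*chi_4, chi_5> = (1/24)[1*(9)*conj(3) + 6*(-1)*conj(-1) + 3*(1)*conj(-1) + 8*(0)*conj(0) + 6*(-1)*conj(1)]
      = (1/24)[(27) + (6) + (-3) + (0) + (-6)] = 24/24 = 1
Hence the multiplicities are chi_2: 1, chi_3: 1, chi_4: 1, chi_5: 1. Dimension check: dim(chi_5)*dim(chi_4) = 3*3 = 9 and sum (mult * dim) = 1*1 + 1*2 + 1*3 + 1*3 = 9.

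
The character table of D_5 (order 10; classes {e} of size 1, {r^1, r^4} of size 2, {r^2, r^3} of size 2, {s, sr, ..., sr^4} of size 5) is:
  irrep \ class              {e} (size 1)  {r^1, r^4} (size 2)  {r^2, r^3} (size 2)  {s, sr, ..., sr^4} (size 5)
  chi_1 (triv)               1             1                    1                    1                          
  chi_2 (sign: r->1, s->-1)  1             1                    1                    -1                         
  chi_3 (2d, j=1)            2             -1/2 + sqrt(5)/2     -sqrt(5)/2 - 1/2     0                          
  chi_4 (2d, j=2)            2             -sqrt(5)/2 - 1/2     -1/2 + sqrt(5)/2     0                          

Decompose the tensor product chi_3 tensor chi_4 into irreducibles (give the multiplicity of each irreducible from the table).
chi_3 tensor chi_4 = chi_3 + chi_4 (all other irreducibles have multiplicity 0).

Why: The character of a tensor product is the pointwise product (chi_3 * chi_4)(C) = chi_3(C) * chi_4(C):
  {e}: (2)*(2), {r^1, r^4}: (-1/2 + sqrt(5)/2)*(-sqrt(5)/2 - 1/2), {r^2, r^3}: (-sqrt(5)/2 - 1/2)*(-1/2 + sqrt(5)/2), {s, sr, ..., sr^4}: (0)*(0)
so (chi_3 * chi_4) takes values
  {e} -> 4, {r^1, r^4} -> -1, {r^2, r^3} -> -1, {s, sr, ..., sr^4} -> 0.
Now take the inner product of this character with each irreducible chi from the table, <chi_3*chi_4, chi> = (1/10) sum_C |C| (chi_3*chi_4)(C) conj(chi(C)):
  <chi_3*chi_4, chi_1> = (1/10)[1*(4)*conj(1) + 2*(-1)*conj(1) + 2*(-1)*conj(1) + 5*(0)*conj(1)]
      = (1/10)[(4) + (-2) + (-2) + (0)] = 0/10 = 0
  <chi_3*chi_4, chi_2> = (1/10)[1*(4)*conj(1) + 2*(-1)*conj(1) + 2*(-1)*conj(1) + 5*(0)*conj(-1)]
      = (1/10)[(4) + (-2) + (-2) + (0)] = 0/10 = 0
  <chi_3*chi_4, chi_3> = (1/10)[1*(4)*conj(2) + 2*(-1)*conj(-1/2 + sqrt(5)/2) + 2*(-1)*conj(-sqrt(5)/2 - 1/2) + 5*(0)*conj(0)]
      = (1/10)[(8) + (1 - sqrt(5)) + (1 + sqrt(5)) + (0)] = 10/10 = 1
  <chi_3*chi_4, chi_4> = (1/10)[1*(4)*conj(2) + 2*(-1)*conj(-sqrt(5)/2 - 1/2) + 2*(-1)*conj(-1/2 + sqrt(5)/2) + 5*(0)*conj(0)]
      = (1/10)[(8) + (1 + sqrt(5)) + (1 - sqrt(5)) + (0)] = 10/10 = 1
Hence the multiplicities are chi_3: 1, chi_4: 1. Dimension check: dim(chi_3)*dim(chi_4) = 2*2 = 4 and sum (mult * dim) = 1*2 + 1*2 = 4.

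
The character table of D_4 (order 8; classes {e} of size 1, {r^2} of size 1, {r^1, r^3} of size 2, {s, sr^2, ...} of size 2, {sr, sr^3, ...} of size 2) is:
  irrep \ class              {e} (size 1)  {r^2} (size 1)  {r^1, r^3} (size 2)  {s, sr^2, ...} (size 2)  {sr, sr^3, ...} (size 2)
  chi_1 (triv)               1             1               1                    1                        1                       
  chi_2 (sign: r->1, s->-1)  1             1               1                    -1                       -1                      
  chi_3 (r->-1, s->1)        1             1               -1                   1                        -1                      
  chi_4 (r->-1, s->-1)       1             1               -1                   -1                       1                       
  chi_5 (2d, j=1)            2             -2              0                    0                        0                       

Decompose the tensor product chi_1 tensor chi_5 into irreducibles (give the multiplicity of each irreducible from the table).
chi_1 tensor chi_5 = chi_5 (all other irreducibles have multiplicity 0).

Argument: The character of a tensor product is the pointwise product (chi_1 * chi_5)(C) = chi_1(C) * chi_5(C):
  {e}: (1)*(2), {r^2}: (1)*(-2), {r^1, r^3}: (1)*(0), {s, sr^2, ...}: (1)*(0), {sr, sr^3, ...}: (1)*(0)
so (chi_1 * chi_5) takes values
  {e} -> 2, {r^2} -> -2, {r^1, r^3} -> 0, {s, sr^2, ...} -> 0, {sr, sr^3, ...} -> 0.
Now take the inner product of this character with each irreducible chi from the table, <chi_1*chi_5, chi> = (1/8) sum_C |C| (chi_1*chi_5)(C) conj(chi(C)):
  <chi_1*chi_5, chi_1> = (1/8)[1*(2)*conj(1) + 1*(-2)*conj(1) + 2*(0)*conj(1) + 2*(0)*conj(1) + 2*(0)*conj(1)]
      = (1/8)[(2) + (-2) + (0) + (0) + (0)] = 0/8 = 0
  <chi_1*chi_5, chi_2> = (1/8)[1*(2)*conj(1) + 1*(-2)*conj(1) + 2*(0)*conj(1) + 2*(0)*conj(-1) + 2*(0)*conj(-1)]
      = (1/8)[(2) + (-2) + (0) + (0) + (0)] = 0/8 = 0
  <chi_1*chi_5, chi_3> = (1/8)[1*(2)*conj(1) + 1*(-2)*conj(1) + 2*(0)*conj(-1) + 2*(0)*conj(1) + 2*(0)*conj(-1)]
      = (1/8)[(2) + (-2) + (0) + (0) + (0)] = 0/8 = 0
  <chi_1*chi_5, chi_4> = (1/8)[1*(2)*conj(1) + 1*(-2)*conj(1) + 2*(0)*conj(-1) + 2*(0)*conj(-1) + 2*(0)*conj(1)]
      = (1/8)[(2) + (-2) + (0) + (0) + (0)] = 0/8 = 0
  <chi_1*chi_5, chi_5> = (1/8)[1*(2)*conj(2) + 1*(-2)*conj(-2) + 2*(0)*conj(0) + 2*(0)*conj(0) + 2*(0)*conj(0)]
      = (1/8)[(4) + (4) + (0) + (0) + (0)] = 8/8 = 1
Hence the multiplicities are chi_5: 1. Dimension check: dim(chi_1)*dim(chi_5) = 1*2 = 2 and sum (mult * dim) = 1*2 = 2.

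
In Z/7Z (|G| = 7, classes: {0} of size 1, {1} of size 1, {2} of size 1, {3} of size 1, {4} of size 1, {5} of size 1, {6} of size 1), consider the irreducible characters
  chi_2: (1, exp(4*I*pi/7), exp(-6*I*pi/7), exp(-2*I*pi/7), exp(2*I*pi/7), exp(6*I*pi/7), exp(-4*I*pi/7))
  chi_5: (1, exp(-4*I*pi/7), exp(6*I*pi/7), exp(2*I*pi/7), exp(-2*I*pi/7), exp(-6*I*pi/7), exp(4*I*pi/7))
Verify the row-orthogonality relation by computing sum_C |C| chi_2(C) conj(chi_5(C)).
Sum = 0; so <chi_2, chi_5> = 0 (distinct irreducibles are orthogonal).

Justification: Compute term by term over conjugacy classes (|C| * chi_2(C) * conj(chi_5(C))):
  1*(1)*conj(1) + 1*(exp(4*I*pi/7))*conj(exp(-4*I*pi/7)) + 1*(exp(-6*I*pi/7))*conj(exp(6*I*pi/7)) + 1*(exp(-2*I*pi/7))*conj(exp(2*I*pi/7)) + 1*(exp(2*I*pi/7))*conj(exp(-2*I*pi/7)) + 1*(exp(6*I*pi/7))*conj(exp(-6*I*pi/7)) + 1*(exp(-4*I*pi/7))*conj(exp(4*I*pi/7))
  = (1) + (exp(-6*I*pi/7)) + (exp(2*I*pi/7)) + (exp(-4*I*pi/7)) + (exp(4*I*pi/7)) + (exp(-2*I*pi/7)) + (exp(6*I*pi/7))
  = 0.
(Exp terms are combined using exp(i*s)*conj(exp(i*t)) = exp(i*(s-t)), and sums of them are collapsed using the identity that for every m > 1 the m distinct m-th roots of unity sum to 0, e.g. 1 + exp(2*I*pi/3) + exp(-2*I*pi/3) = 0.)
Dividing by |G| = 7 gives 0/7 = 0, matching the row-orthogonality relation <chi_2, chi_5> = [chi_2 = chi_5].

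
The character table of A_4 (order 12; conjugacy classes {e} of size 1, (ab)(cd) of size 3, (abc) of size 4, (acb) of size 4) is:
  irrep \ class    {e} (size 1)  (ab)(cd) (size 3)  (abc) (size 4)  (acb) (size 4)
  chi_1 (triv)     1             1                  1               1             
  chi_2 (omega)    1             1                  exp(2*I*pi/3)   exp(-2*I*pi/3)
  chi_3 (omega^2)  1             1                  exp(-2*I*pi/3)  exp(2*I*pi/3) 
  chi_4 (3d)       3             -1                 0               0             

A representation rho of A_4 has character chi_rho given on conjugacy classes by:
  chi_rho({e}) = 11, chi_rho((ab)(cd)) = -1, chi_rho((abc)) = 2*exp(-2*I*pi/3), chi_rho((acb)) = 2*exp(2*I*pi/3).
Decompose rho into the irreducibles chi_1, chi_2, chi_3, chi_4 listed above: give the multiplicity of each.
Multiplicities: chi_1: 0, chi_2: 0, chi_3: 2, chi_4: 3.

Argument: Use <chi_rho, chi> = (1/|G|) sum_C |C| * chi_rho(C) * conj(chi(C)) with |G| = 12 for each irreducible chi in the table:
  <chi_rho, chi_1> = (1/12)[1*(11)*conj(1) + 3*(-1)*conj(1) + 4*(2*exp(-2*I*pi/3))*conj(1) + 4*(2*exp(2*I*pi/3))*conj(1)]
      = (1/12)[(11) + (-3) + (8*exp(-2*I*pi/3)) + (8*exp(2*I*pi/3))] = 0/12 = 0
  <chi_rho, chi_2> = (1/12)[1*(11)*conj(1) + 3*(-1)*conj(1) + 4*(2*exp(-2*I*pi/3))*conj(exp(2*I*pi/3)) + 4*(2*exp(2*I*pi/3))*conj(exp(-2*I*pi/3))]
      = (1/12)[(11) + (-3) + (8*exp(2*I*pi/3)) + (8*exp(-2*I*pi/3))] = 0/12 = 0
  <chi_rho, chi_3> = (1/12)[1*(11)*conj(1) + 3*(-1)*conj(1) + 4*(2*exp(-2*I*pi/3))*conj(exp(-2*I*pi/3)) + 4*(2*exp(2*I*pi/3))*conj(exp(2*I*pi/3))]
      = (1/12)[(11) + (-3) + (8) + (8)] = 24/12 = 2
  <chi_rho, chi_4> = (1/12)[1*(11)*conj(3) + 3*(-1)*conj(-1) + 4*(2*exp(-2*I*pi/3))*conj(0) + 4*(2*exp(2*I*pi/3))*conj(0)]
      = (1/12)[(33) + (3) + (0) + (0)] = 36/12 = 3
(Exp terms are combined using exp(i*s)*conj(exp(i*t)) = exp(i*(s-t)), and sums of them are collapsed using the identity that for every m > 1 the m distinct m-th roots of unity sum to 0, e.g. 1 + exp(2*I*pi/3) + exp(-2*I*pi/3) = 0.)
Dimension check: dim(rho) = sum (mult * dim) = 0*1 + 0*1 + 2*1 + 3*3 = 11 = chi_rho(e) = 11.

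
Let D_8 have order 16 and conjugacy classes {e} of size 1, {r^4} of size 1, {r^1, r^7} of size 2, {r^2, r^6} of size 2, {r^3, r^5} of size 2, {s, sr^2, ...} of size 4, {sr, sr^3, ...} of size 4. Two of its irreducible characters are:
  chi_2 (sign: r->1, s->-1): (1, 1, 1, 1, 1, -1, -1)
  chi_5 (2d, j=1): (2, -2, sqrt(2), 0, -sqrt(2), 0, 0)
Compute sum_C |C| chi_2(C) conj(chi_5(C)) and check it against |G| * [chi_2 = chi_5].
Sum = 0; so <chi_2, chi_5> = 0 (distinct irreducibles are orthogonal).

Working: Compute term by term over conjugacy classes (|C| * chi_2(C) * conj(chi_5(C))):
  1*(1)*conj(2) + 1*(1)*conj(-2) + 2*(1)*conj(sqrt(2)) + 2*(1)*conj(0) + 2*(1)*conj(-sqrt(2)) + 4*(-1)*conj(0) + 4*(-1)*conj(0)
  = (2) + (-2) + (2*sqrt(2)) + (0) + (-2*sqrt(2)) + (0) + (0)
  = 0.
Dividing by |G| = 16 gives 0/16 = 0, matching the row-orthogonality relation <chi_2, chi_5> = [chi_2 = chi_5].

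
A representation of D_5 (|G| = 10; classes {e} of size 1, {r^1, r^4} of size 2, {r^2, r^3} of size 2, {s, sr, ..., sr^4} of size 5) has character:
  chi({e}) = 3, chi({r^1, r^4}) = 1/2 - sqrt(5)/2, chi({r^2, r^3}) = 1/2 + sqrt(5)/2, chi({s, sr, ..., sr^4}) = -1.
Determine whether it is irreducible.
Not irreducible (reducible): <chi, chi> = 2 > 1.

Justification: <chi, chi> = (1/|G|) sum_C |C| * |chi(C)|^2 = (1/10)[1*|3|^2 + 2*|1/2 - sqrt(5)/2|^2 + 2*|1/2 + sqrt(5)/2|^2 + 5*|-1|^2]
  = (1/10)[(9) + (3 - sqrt(5)) + (sqrt(5) + 3) + (5)] = 20/10 = 2.
A character is irreducible iff <chi, chi> = 1, so this representation is reducible.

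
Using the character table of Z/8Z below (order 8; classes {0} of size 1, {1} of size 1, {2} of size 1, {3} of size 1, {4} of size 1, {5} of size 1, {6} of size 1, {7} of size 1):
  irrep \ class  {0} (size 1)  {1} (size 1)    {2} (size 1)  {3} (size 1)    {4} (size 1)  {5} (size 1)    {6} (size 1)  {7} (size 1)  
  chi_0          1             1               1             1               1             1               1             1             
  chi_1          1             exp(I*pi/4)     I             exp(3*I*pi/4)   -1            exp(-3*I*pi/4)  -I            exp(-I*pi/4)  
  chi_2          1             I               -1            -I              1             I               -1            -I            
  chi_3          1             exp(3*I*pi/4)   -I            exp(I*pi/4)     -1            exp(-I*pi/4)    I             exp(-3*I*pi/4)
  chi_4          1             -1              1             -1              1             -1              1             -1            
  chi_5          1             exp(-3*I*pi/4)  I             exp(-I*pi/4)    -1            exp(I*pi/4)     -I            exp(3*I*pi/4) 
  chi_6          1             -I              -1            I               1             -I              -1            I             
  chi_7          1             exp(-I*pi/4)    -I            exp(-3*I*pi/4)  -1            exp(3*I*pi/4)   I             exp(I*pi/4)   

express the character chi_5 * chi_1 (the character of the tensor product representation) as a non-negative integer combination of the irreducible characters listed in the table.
chi_5 tensor chi_1 = chi_6 (all other irreducibles have multiplicity 0).

Solution. The character of a tensor product is the pointwise product (chi_5 * chi_1)(C) = chi_5(C) * chi_1(C):
  {0}: (1)*(1), {1}: (exp(-3*I*pi/4))*(exp(I*pi/4)), {2}: (I)*(I), {3}: (exp(-I*pi/4))*(exp(3*I*pi/4)), {4}: (-1)*(-1), {5}: (exp(I*pi/4))*(exp(-3*I*pi/4)), {6}: (-I)*(-I), {7}: (exp(3*I*pi/4))*(exp(-I*pi/4))
so (chi_5 * chi_1) takes values
  {0} -> 1, {1} -> -I, {2} -> -1, {3} -> I, {4} -> 1, {5} -> -I, {6} -> -1, {7} -> I.
Now take the inner product of this character with each irreducible chi from the table, <chi_5*chi_1, chi> = (1/8) sum_C |C| (chi_5*chi_1)(C) conj(chi(C)):
  <chi_5*chi_1, chi_0> = (1/8)[1*(1)*conj(1) + 1*(-I)*conj(1) + 1*(-1)*conj(1) + 1*(I)*conj(1) + 1*(1)*conj(1) + 1*(-I)*conj(1) + 1*(-1)*conj(1) + 1*(I)*conj(1)]
      = (1/8)[(1) + (-I) + (-1) + (I) + (1) + (-I) + (-1) + (I)] = 0/8 = 0
  <chi_5*chi_1, chi_1> = (1/8)[1*(1)*conj(1) + 1*(-I)*conj(exp(I*pi/4)) + 1*(-1)*conj(I) + 1*(I)*conj(exp(3*I*pi/4)) + 1*(1)*conj(-1) + 1*(-I)*conj(exp(-3*I*pi/4)) + 1*(-1)*conj(-I) + 1*(I)*conj(exp(-I*pi/4))]
      = (1/8)[(1) + (-exp(I*pi/4)) + (I) + (exp(-I*pi/4)) + (-1) + (-exp(-3*I*pi/4)) + (-I) + (exp(3*I*pi/4))] = 0/8 = 0
  <chi_5*chi_1, chi_2> = (1/8)[1*(1)*conj(1) + 1*(-I)*conj(I) + 1*(-1)*conj(-1) + 1*(I)*conj(-I) + 1*(1)*conj(1) + 1*(-I)*conj(I) + 1*(-1)*conj(-1) + 1*(I)*conj(-I)]
      = (1/8)[(1) + (-1) + (1) + (-1) + (1) + (-1) + (1) + (-1)] = 0/8 = 0
  <chi_5*chi_1, chi_3> = (1/8)[1*(1)*conj(1) + 1*(-I)*conj(exp(3*I*pi/4)) + 1*(-1)*conj(-I) + 1*(I)*conj(exp(I*pi/4)) + 1*(1)*conj(-1) + 1*(-I)*conj(exp(-I*pi/4)) + 1*(-1)*conj(I) + 1*(I)*conj(exp(-3*I*pi/4))]
      = (1/8)[(1) + (-exp(-I*pi/4)) + (-I) + (exp(I*pi/4)) + (-1) + (-exp(3*I*pi/4)) + (I) + (exp(-3*I*pi/4))] = 0/8 = 0
  <chi_5*chi_1, chi_4> = (1/8)[1*(1)*conj(1) + 1*(-I)*conj(-1) + 1*(-1)*conj(1) + 1*(I)*conj(-1) + 1*(1)*conj(1) + 1*(-I)*conj(-1) + 1*(-1)*conj(1) + 1*(I)*conj(-1)]
      = (1/8)[(1) + (I) + (-1) + (-I) + (1) + (I) + (-1) + (-I)] = 0/8 = 0
  <chi_5*chi_1, chi_5> = (1/8)[1*(1)*conj(1) + 1*(-I)*conj(exp(-3*I*pi/4)) + 1*(-1)*conj(I) + 1*(I)*conj(exp(-I*pi/4)) + 1*(1)*conj(-1) + 1*(-I)*conj(exp(I*pi/4)) + 1*(-1)*conj(-I) + 1*(I)*conj(exp(3*I*pi/4))]
      = (1/8)[(1) + (-exp(-3*I*pi/4)) + (I) + (exp(3*I*pi/4)) + (-1) + (-exp(I*pi/4)) + (-I) + (exp(-I*pi/4))] = 0/8 = 0
  <chi_5*chi_1, chi_6> = (1/8)[1*(1)*conj(1) + 1*(-I)*conj(-I) + 1*(-1)*conj(-1) + 1*(I)*conj(I) + 1*(1)*conj(1) + 1*(-I)*conj(-I) + 1*(-1)*conj(-1) + 1*(I)*conj(I)]
      = (1/8)[(1) + (1) + (1) + (1) + (1) + (1) + (1) + (1)] = 8/8 = 1
  <chi_5*chi_1, chi_7> = (1/8)[1*(1)*conj(1) + 1*(-I)*conj(exp(-I*pi/4)) + 1*(-1)*conj(-I) + 1*(I)*conj(exp(-3*I*pi/4)) + 1*(1)*conj(-1) + 1*(-I)*conj(exp(3*I*pi/4)) + 1*(-1)*conj(I) + 1*(I)*conj(exp(I*pi/4))]
      = (1/8)[(1) + (-exp(3*I*pi/4)) + (-I) + (exp(-3*I*pi/4)) + (-1) + (-exp(-I*pi/4)) + (I) + (exp(I*pi/4))] = 0/8 = 0
(Exp terms are combined using exp(i*s)*conj(exp(i*t)) = exp(i*(s-t)), and sums of them are collapsed using the identity that for every m > 1 the m distinct m-th roots of unity sum to 0, e.g. 1 + exp(2*I*pi/3) + exp(-2*I*pi/3) = 0.)
Hence the multiplicities are chi_6: 1. Dimension check: dim(chi_5)*dim(chi_1) = 1*1 = 1 and sum (mult * dim) = 1*1 = 1.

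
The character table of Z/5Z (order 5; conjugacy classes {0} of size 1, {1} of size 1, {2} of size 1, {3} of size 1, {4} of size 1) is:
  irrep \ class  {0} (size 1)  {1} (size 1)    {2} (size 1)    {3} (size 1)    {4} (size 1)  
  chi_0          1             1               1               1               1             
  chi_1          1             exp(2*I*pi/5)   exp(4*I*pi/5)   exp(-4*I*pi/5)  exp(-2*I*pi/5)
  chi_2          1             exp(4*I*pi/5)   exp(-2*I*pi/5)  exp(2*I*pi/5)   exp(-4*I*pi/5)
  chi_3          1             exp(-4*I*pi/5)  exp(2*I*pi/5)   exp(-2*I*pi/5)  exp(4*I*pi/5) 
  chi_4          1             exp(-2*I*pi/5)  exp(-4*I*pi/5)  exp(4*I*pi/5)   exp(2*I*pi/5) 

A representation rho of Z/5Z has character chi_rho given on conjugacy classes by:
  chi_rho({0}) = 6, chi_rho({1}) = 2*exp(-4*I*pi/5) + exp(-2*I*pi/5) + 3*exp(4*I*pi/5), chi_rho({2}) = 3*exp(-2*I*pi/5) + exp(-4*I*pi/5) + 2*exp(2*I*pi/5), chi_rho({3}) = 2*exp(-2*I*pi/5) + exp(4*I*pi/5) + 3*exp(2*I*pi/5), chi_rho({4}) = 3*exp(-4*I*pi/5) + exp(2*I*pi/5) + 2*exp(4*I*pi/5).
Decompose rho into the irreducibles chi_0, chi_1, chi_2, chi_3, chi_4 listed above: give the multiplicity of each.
Multiplicities: chi_0: 0, chi_1: 0, chi_2: 3, chi_3: 2, chi_4: 1.

Argument: Use <chi_rho, chi> = (1/|G|) sum_C |C| * chi_rho(C) * conj(chi(C)) with |G| = 5 for each irreducible chi in the table:
  <chi_rho, chi_0> = (1/5)[1*(6)*conj(1) + 1*(2*exp(-4*I*pi/5) + exp(-2*I*pi/5) + 3*exp(4*I*pi/5))*conj(1) + 1*(3*exp(-2*I*pi/5) + exp(-4*I*pi/5) + 2*exp(2*I*pi/5))*conj(1) + 1*(2*exp(-2*I*pi/5) + exp(4*I*pi/5) + 3*exp(2*I*pi/5))*conj(1) + 1*(3*exp(-4*I*pi/5) + exp(2*I*pi/5) + 2*exp(4*I*pi/5))*conj(1)]
      = (1/5)[(6) + (2*exp(-4*I*pi/5) + exp(-2*I*pi/5) + 3*exp(4*I*pi/5)) + (3*exp(-2*I*pi/5) + exp(-4*I*pi/5) + 2*exp(2*I*pi/5)) + (2*exp(-2*I*pi/5) + exp(4*I*pi/5) + 3*exp(2*I*pi/5)) + (3*exp(-4*I*pi/5) + exp(2*I*pi/5) + 2*exp(4*I*pi/5))] = 0/5 = 0
  <chi_rho, chi_1> = (1/5)[1*(6)*conj(1) + 1*(2*exp(-4*I*pi/5) + exp(-2*I*pi/5) + 3*exp(4*I*pi/5))*conj(exp(2*I*pi/5)) + 1*(3*exp(-2*I*pi/5) + exp(-4*I*pi/5) + 2*exp(2*I*pi/5))*conj(exp(4*I*pi/5)) + 1*(2*exp(-2*I*pi/5) + exp(4*I*pi/5) + 3*exp(2*I*pi/5))*conj(exp(-4*I*pi/5)) + 1*(3*exp(-4*I*pi/5) + exp(2*I*pi/5) + 2*exp(4*I*pi/5))*conj(exp(-2*I*pi/5))]
      = (1/5)[(6) + (exp(-4*I*pi/5) + 2*exp(4*I*pi/5) + 3*exp(2*I*pi/5)) + (2*exp(-2*I*pi/5) + exp(2*I*pi/5) + 3*exp(4*I*pi/5)) + (3*exp(-4*I*pi/5) + exp(-2*I*pi/5) + 2*exp(2*I*pi/5)) + (3*exp(-2*I*pi/5) + 2*exp(-4*I*pi/5) + exp(4*I*pi/5))] = 0/5 = 0
  <chi_rho, chi_2> = (1/5)[1*(6)*conj(1) + 1*(2*exp(-4*I*pi/5) + exp(-2*I*pi/5) + 3*exp(4*I*pi/5))*conj(exp(4*I*pi/5)) + 1*(3*exp(-2*I*pi/5) + exp(-4*I*pi/5) + 2*exp(2*I*pi/5))*conj(exp(-2*I*pi/5)) + 1*(2*exp(-2*I*pi/5) + exp(4*I*pi/5) + 3*exp(2*I*pi/5))*conj(exp(2*I*pi/5)) + 1*(3*exp(-4*I*pi/5) + exp(2*I*pi/5) + 2*exp(4*I*pi/5))*conj(exp(-4*I*pi/5))]
      = (1/5)[(6) + (3 + exp(4*I*pi/5) + 2*exp(2*I*pi/5)) + (3 + exp(-2*I*pi/5) + 2*exp(4*I*pi/5)) + (3 + 2*exp(-4*I*pi/5) + exp(2*I*pi/5)) + (3 + 2*exp(-2*I*pi/5) + exp(-4*I*pi/5))] = 15/5 = 3
  <chi_rho, chi_3> = (1/5)[1*(6)*conj(1) + 1*(2*exp(-4*I*pi/5) + exp(-2*I*pi/5) + 3*exp(4*I*pi/5))*conj(exp(-4*I*pi/5)) + 1*(3*exp(-2*I*pi/5) + exp(-4*I*pi/5) + 2*exp(2*I*pi/5))*conj(exp(2*I*pi/5)) + 1*(2*exp(-2*I*pi/5) + exp(4*I*pi/5) + 3*exp(2*I*pi/5))*conj(exp(-2*I*pi/5)) + 1*(3*exp(-4*I*pi/5) + exp(2*I*pi/5) + 2*exp(4*I*pi/5))*conj(exp(4*I*pi/5))]
      = (1/5)[(6) + (2 + 3*exp(-2*I*pi/5) + exp(2*I*pi/5)) + (2 + 3*exp(-4*I*pi/5) + exp(4*I*pi/5)) + (2 + exp(-4*I*pi/5) + 3*exp(4*I*pi/5)) + (2 + exp(-2*I*pi/5) + 3*exp(2*I*pi/5))] = 10/5 = 2
  <chi_rho, chi_4> = (1/5)[1*(6)*conj(1) + 1*(2*exp(-4*I*pi/5) + exp(-2*I*pi/5) + 3*exp(4*I*pi/5))*conj(exp(-2*I*pi/5)) + 1*(3*exp(-2*I*pi/5) + exp(-4*I*pi/5) + 2*exp(2*I*pi/5))*conj(exp(-4*I*pi/5)) + 1*(2*exp(-2*I*pi/5) + exp(4*I*pi/5) + 3*exp(2*I*pi/5))*conj(exp(4*I*pi/5)) + 1*(3*exp(-4*I*pi/5) + exp(2*I*pi/5) + 2*exp(4*I*pi/5))*conj(exp(2*I*pi/5))]
      = (1/5)[(6) + (1 + 2*exp(-2*I*pi/5) + 3*exp(-4*I*pi/5)) + (1 + 2*exp(-4*I*pi/5) + 3*exp(2*I*pi/5)) + (1 + 3*exp(-2*I*pi/5) + 2*exp(4*I*pi/5)) + (1 + 3*exp(4*I*pi/5) + 2*exp(2*I*pi/5))] = 5/5 = 1
(Exp terms are combined using exp(i*s)*conj(exp(i*t)) = exp(i*(s-t)), and sums of them are collapsed using the identity that for every m > 1 the m distinct m-th roots of unity sum to 0, e.g. 1 + exp(2*I*pi/3) + exp(-2*I*pi/3) = 0.)
Dimension check: dim(rho) = sum (mult * dim) = 0*1 + 0*1 + 3*1 + 2*1 + 1*1 = 6 = chi_rho(e) = 6.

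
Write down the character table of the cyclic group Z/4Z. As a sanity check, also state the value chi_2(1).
Character table of Z/4Z (irreps indexed chi_0,...,chi_3 with chi_k(m) = zeta_4^(k*m), zeta_4 = exp(2*pi*i/4)):
  irrep \ class  {0} (size 1)  {1} (size 1)  {2} (size 1)  {3} (size 1)
  chi_0          1             1             1             1           
  chi_1          1             I             -1            -I          
  chi_2          1             -1            1             -1          
  chi_3          1             -I            -1            I           

Spot check: chi_2(1) = zeta_4^(2*1) = zeta_4^2 = -1.

Solution. Z/4Z is abelian, so all 4 irreducible complex representations are 1-dimensional. They are given by chi_k(m) = zeta_4^(k*m) for k = 0,...,3. Row orthogonality: sum_m chi_k(m) conj(chi_l(m)) = 4 * [k = l].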